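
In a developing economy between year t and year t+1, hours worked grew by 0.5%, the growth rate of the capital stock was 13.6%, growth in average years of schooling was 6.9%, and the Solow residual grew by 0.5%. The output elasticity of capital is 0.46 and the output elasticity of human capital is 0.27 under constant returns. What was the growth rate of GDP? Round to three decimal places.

8.754%

Labor's share = 1 − 0.46 − 0.27 = 0.27.
The capital stock: 0.46 × 13.6 = 6.256 pp.
Average years of schooling: 0.27 × 6.9 = 1.863 pp.
Hours worked: 0.27 × 0.5 = 0.135 pp.
Output growth = 0.5 + 8.254 = 8.754%.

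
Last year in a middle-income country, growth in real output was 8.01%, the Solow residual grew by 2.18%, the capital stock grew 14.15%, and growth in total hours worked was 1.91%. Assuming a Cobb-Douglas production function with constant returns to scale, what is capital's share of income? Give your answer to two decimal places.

Capital's share of income is 0.32.

gY = gA + α·gK + (1−α)·gL, so gY − gA − gL = α(gK − gL).
8.01 − 2.18 − 1.91 = α × (14.15 − 1.91).
3.92 = 12.24 α, so α = 0.3203.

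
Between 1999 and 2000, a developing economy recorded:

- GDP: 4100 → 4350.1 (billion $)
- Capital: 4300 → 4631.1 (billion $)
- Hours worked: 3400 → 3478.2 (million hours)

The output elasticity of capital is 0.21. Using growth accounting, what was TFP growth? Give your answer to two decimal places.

TFP growth was 2.67%.

GDP growth = (4350.1 − 4100) / 4100 = 6.1%.
Capital growth = (4631.1 − 4300) / 4300 = 7.7%.
Hours worked growth = (3478.2 − 3400) / 3400 = 2.3%.
Labor's share = 1 − 0.21 = 0.79.
Capital: 0.21 × 7.7 = 1.617 pp.
Hours worked: 0.79 × 2.3 = 1.817 pp.
TFP growth = 6.1 − 3.434 = 2.666%.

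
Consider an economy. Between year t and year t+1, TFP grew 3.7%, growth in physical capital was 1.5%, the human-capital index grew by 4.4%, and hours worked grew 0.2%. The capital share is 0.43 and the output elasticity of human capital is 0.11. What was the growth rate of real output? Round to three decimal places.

4.921%

Labor's share = 1 − 0.43 − 0.11 = 0.46.
Physical capital: 0.43 × 1.5 = 0.645 pp.
The human-capital index: 0.11 × 4.4 = 0.484 pp.
Hours worked: 0.46 × 0.2 = 0.092 pp.
Output growth = 3.7 + 1.221 = 4.921%.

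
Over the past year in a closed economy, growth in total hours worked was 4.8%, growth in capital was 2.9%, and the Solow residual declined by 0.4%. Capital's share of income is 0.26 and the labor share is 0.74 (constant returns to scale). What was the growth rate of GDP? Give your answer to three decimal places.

Labor's share = 1 − 0.26 = 0.74.
Capital: 0.26 × 2.9 = 0.754 pp.
Total hours worked: 0.74 × 4.8 = 3.552 pp.
Output growth = -0.4 + 4.306 = 3.906%.

3.906%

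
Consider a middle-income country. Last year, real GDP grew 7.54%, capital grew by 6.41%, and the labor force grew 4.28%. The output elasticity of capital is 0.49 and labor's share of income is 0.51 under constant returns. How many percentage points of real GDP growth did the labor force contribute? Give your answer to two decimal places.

Labor's share = 1 − 0.49 = 0.51.
Contribution = share × growth = 0.51 × 4.28 = 2.1828 pp.

2.18 pp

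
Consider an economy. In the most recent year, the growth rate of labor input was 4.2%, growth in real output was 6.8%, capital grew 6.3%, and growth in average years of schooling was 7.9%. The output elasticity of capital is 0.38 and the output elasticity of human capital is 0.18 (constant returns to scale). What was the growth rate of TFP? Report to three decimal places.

1.136%

Labor's share = 1 − 0.38 − 0.18 = 0.44.
Capital: 0.38 × 6.3 = 2.394 pp.
Average years of schooling: 0.18 × 7.9 = 1.422 pp.
Labor input: 0.44 × 4.2 = 1.848 pp.
TFP growth = 6.8 − 5.664 = 1.136%.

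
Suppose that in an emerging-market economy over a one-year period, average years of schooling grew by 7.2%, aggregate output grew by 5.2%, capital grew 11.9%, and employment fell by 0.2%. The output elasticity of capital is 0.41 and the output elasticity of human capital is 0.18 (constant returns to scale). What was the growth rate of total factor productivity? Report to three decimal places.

-0.893%

Labor's share = 1 − 0.41 − 0.18 = 0.41.
Capital: 0.41 × 11.9 = 4.879 pp.
Average years of schooling: 0.18 × 7.2 = 1.296 pp.
Employment: 0.41 × (-0.2) = -0.082 pp.
TFP growth = 5.2 − 6.093 = -0.893%.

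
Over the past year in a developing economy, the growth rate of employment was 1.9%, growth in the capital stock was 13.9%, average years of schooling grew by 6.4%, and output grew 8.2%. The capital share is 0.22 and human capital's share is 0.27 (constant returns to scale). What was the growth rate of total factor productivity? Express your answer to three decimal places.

Labor's share = 1 − 0.22 − 0.27 = 0.51.
The capital stock: 0.22 × 13.9 = 3.058 pp.
Average years of schooling: 0.27 × 6.4 = 1.728 pp.
Employment: 0.51 × 1.9 = 0.969 pp.
TFP growth = 8.2 − 5.755 = 2.445%.

Total factor productivity grew 2.445%.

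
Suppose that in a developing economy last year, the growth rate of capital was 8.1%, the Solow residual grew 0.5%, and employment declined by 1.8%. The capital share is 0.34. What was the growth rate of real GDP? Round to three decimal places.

Labor's share = 1 − 0.34 = 0.66.
Capital: 0.34 × 8.1 = 2.754 pp.
Employment: 0.66 × (-1.8) = -1.188 pp.
Output growth = 0.5 + 1.566 = 2.066%.

2.066%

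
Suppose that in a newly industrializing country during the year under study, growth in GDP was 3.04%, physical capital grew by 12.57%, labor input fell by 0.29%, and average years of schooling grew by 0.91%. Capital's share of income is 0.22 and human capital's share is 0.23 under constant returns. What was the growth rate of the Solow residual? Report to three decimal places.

The Solow residual growth was 0.225%.

Labor's share = 1 − 0.22 − 0.23 = 0.55.
Physical capital: 0.22 × 12.57 = 2.7654 pp.
Average years of schooling: 0.23 × 0.91 = 0.2093 pp.
Labor input: 0.55 × (-0.29) = -0.1595 pp.
TFP growth = 3.04 − 2.8152 = 0.2248%.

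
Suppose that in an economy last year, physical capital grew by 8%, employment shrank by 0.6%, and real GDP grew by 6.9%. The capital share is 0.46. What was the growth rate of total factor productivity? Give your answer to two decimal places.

3.54%

Labor's share = 1 − 0.46 = 0.54.
Physical capital: 0.46 × 8 = 3.68 pp.
Employment: 0.54 × (-0.6) = -0.324 pp.
TFP growth = 6.9 − 3.356 = 3.544%.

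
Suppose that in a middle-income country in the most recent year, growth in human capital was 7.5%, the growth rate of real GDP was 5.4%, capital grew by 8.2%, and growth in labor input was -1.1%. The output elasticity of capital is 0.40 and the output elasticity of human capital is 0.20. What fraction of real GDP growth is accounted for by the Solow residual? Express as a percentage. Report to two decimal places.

19.63%

Labor's share = 1 − 0.4 − 0.2 = 0.4.
Capital: 0.4 × 8.2 = 3.28 pp.
Human capital: 0.2 × 7.5 = 1.5 pp.
Labor input: 0.4 × (-1.1) = -0.44 pp.
TFP growth = 5.4 − 4.34 = 1.06%.
TFP share of growth = 1.06 / 5.4 × 100 = 19.6296%.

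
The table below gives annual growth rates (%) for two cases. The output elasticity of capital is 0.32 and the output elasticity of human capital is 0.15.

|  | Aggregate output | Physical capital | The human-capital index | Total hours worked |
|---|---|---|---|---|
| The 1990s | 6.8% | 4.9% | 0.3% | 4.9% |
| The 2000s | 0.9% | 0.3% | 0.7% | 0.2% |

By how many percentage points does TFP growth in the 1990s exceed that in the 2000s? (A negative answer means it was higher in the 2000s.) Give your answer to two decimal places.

Labor's share = 1 − 0.32 − 0.15 = 0.53.
The 1990s: TFP = 6.8 − 1.568 − 0.045 − 2.597 = 2.59%.
The 2000s: TFP = 0.9 − 0.096 − 0.105 − 0.106 = 0.593%.
Difference = 2.59 − (0.593) = 1.997 pp.

2.00 percentage points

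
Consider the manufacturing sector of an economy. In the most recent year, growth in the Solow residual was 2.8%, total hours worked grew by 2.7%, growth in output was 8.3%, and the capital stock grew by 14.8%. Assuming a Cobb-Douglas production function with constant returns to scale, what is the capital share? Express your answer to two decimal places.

The capital share is 0.23.

gY = gA + α·gK + (1−α)·gL, so gY − gA − gL = α(gK − gL).
8.3 − 2.8 − 2.7 = α × (14.8 − 2.7).
2.8 = 12.1 α, so α = 0.2314.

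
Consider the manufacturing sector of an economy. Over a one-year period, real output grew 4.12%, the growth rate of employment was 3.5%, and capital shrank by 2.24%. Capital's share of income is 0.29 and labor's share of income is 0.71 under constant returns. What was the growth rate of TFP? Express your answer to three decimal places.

2.285%

Labor's share = 1 − 0.29 = 0.71.
Capital: 0.29 × (-2.24) = -0.6496 pp.
Employment: 0.71 × 3.5 = 2.485 pp.
TFP growth = 4.12 − 1.8354 = 2.2846%.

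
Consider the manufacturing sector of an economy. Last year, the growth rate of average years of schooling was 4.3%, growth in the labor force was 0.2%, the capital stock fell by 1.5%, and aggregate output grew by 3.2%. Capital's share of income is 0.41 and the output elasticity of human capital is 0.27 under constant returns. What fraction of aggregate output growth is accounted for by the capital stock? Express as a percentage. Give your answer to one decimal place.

The capital stock contributed 0.41 × (-1.5) = -0.615 pp.
Share of growth = -0.615 / 3.2 × 100 = -19.219%.

The capital stock accounted for -19.2% of growth.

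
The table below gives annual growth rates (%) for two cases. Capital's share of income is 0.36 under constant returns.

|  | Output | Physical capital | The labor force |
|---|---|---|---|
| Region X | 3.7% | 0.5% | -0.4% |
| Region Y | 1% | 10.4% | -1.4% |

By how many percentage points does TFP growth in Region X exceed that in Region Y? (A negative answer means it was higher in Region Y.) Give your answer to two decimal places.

5.62 percentage points

Labor's share = 1 − 0.36 = 0.64.
Region X: TFP = 3.7 − 0.18 + 0.256 = 3.776%.
Region Y: TFP = 1 − 3.744 + 0.896 = -1.848%.
Difference = 3.776 − (-1.848) = 5.624 pp.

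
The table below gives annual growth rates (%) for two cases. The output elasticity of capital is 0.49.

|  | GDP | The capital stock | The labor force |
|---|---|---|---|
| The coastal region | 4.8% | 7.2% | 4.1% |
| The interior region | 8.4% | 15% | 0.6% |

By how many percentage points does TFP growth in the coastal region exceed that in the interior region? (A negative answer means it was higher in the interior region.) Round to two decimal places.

-1.56 percentage points

Labor's share = 1 − 0.49 = 0.51.
The coastal region: TFP = 4.8 − 3.528 − 2.091 = -0.819%.
The interior region: TFP = 8.4 − 7.35 − 0.306 = 0.744%.
Difference = -0.819 − (0.744) = -1.563 pp.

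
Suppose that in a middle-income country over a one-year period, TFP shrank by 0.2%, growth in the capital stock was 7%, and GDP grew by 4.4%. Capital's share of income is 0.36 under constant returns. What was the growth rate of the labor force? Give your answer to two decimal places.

3.25%

Labor's share = 1 − 0.36 = 0.64.
gY = gA + 0.36×7 + 0.64×g.
0.64×g = 4.4 + 0.2 − 2.52 = 2.08.
g = 2.08 / 0.64 = 3.25%.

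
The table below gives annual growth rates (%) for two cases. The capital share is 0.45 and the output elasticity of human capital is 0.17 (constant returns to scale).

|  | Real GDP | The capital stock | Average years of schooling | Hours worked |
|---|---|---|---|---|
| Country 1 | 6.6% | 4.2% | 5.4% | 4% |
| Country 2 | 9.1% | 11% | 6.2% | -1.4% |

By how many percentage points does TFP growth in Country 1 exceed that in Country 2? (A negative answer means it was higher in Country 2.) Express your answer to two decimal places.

Labor's share = 1 − 0.45 − 0.17 = 0.38.
Country 1: TFP = 6.6 − 1.89 − 0.918 − 1.52 = 2.272%.
Country 2: TFP = 9.1 − 4.95 − 1.054 + 0.532 = 3.628%.
Difference = 2.272 − (3.628) = -1.356 pp.

-1.36 percentage points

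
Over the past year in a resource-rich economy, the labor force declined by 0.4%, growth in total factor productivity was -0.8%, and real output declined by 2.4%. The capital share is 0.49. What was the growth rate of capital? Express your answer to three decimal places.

-2.849%

Labor's share = 1 − 0.49 = 0.51.
gY = gA + 0.51×(-0.4) + 0.49×g.
0.49×g = -2.4 + 0.8 + 0.204 = -1.396.
g = -1.396 / 0.49 = -2.84898%.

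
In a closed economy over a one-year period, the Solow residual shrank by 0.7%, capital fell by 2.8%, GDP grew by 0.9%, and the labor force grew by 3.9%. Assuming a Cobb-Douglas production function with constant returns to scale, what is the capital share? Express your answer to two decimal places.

gY = gA + α·gK + (1−α)·gL, so gY − gA − gL = α(gK − gL).
0.9 + 0.7 − 3.9 = α × (-2.8 − 3.9).
-2.3 = -6.7 α, so α = 0.3433.

α = 0.34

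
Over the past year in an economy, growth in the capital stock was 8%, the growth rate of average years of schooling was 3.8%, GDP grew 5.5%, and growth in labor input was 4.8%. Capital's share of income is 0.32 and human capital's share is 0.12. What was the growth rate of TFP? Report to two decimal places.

-0.20%

Labor's share = 1 − 0.32 − 0.12 = 0.56.
The capital stock: 0.32 × 8 = 2.56 pp.
Average years of schooling: 0.12 × 3.8 = 0.456 pp.
Labor input: 0.56 × 4.8 = 2.688 pp.
TFP growth = 5.5 − 5.704 = -0.204%.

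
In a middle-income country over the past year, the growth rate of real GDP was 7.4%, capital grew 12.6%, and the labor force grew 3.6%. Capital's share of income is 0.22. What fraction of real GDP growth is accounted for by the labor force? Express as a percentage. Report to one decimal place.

37.9%

Labor's share = 1 − 0.22 = 0.78.
The labor force contributed 0.78 × 3.6 = 2.808 pp.
Share of growth = 2.808 / 7.4 × 100 = 37.946%.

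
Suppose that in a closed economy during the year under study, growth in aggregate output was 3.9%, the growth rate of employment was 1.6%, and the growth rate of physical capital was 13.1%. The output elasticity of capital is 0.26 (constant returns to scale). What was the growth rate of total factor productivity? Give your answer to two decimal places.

Labor's share = 1 − 0.26 = 0.74.
Physical capital: 0.26 × 13.1 = 3.406 pp.
Employment: 0.74 × 1.6 = 1.184 pp.
TFP growth = 3.9 − 4.59 = -0.69%.

-0.69%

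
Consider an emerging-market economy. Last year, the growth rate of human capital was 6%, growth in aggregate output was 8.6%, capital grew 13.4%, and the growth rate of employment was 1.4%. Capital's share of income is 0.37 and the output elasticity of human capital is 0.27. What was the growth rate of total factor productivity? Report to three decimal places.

1.518%

Labor's share = 1 − 0.37 − 0.27 = 0.36.
Capital: 0.37 × 13.4 = 4.958 pp.
Human capital: 0.27 × 6 = 1.62 pp.
Employment: 0.36 × 1.4 = 0.504 pp.
TFP growth = 8.6 − 7.082 = 1.518%.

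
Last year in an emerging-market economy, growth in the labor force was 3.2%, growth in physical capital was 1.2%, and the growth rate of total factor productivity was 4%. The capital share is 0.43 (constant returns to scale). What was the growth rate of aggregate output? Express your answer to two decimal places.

Labor's share = 1 − 0.43 = 0.57.
Physical capital: 0.43 × 1.2 = 0.516 pp.
The labor force: 0.57 × 3.2 = 1.824 pp.
Output growth = 4 + 2.34 = 6.34%.

6.34%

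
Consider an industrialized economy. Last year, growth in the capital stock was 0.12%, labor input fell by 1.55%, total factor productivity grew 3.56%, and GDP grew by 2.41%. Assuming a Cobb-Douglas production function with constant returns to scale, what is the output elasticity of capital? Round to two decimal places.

The output elasticity of capital is 0.24.

gY = gA + α·gK + (1−α)·gL, so gY − gA − gL = α(gK − gL).
2.41 − 3.56 + 1.55 = α × (0.12 − (-1.55)).
0.4 = 1.67 α, so α = 0.2395.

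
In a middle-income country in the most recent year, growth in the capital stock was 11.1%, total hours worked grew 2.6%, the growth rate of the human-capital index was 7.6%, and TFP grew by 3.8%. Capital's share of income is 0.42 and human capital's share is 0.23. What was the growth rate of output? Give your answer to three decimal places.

Labor's share = 1 − 0.42 − 0.23 = 0.35.
The capital stock: 0.42 × 11.1 = 4.662 pp.
The human-capital index: 0.23 × 7.6 = 1.748 pp.
Total hours worked: 0.35 × 2.6 = 0.91 pp.
Output growth = 3.8 + 7.32 = 11.12%.

11.120%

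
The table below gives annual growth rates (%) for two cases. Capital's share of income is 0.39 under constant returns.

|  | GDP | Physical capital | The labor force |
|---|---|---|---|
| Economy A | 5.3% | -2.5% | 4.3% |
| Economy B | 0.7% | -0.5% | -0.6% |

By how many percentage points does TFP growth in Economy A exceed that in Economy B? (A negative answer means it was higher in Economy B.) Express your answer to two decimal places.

Labor's share = 1 − 0.39 = 0.61.
Economy A: TFP = 5.3 + 0.975 − 2.623 = 3.652%.
Economy B: TFP = 0.7 + 0.195 + 0.366 = 1.261%.
Difference = 3.652 − (1.261) = 2.391 pp.

2.39 percentage points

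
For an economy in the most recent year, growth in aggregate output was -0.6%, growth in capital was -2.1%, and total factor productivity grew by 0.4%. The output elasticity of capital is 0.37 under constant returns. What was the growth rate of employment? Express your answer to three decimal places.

-0.354%

Labor's share = 1 − 0.37 = 0.63.
gY = gA + 0.37×(-2.1) + 0.63×g.
0.63×g = -0.6 − 0.4 + 0.777 = -0.223.
g = -0.223 / 0.63 = -0.35397%.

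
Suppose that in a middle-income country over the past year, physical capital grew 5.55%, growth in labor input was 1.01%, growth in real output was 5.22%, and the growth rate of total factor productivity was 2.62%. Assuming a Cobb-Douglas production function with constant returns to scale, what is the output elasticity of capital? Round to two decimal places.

gY = gA + α·gK + (1−α)·gL, so gY − gA − gL = α(gK − gL).
5.22 − 2.62 − 1.01 = α × (5.55 − 1.01).
1.59 = 4.54 α, so α = 0.3502.

α = 0.35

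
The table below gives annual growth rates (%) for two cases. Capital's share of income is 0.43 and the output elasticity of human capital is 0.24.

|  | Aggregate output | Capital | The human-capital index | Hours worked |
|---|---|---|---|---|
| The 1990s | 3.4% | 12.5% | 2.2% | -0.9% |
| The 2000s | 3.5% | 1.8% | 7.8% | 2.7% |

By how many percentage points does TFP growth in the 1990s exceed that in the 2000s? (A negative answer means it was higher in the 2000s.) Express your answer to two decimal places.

Labor's share = 1 − 0.43 − 0.24 = 0.33.
The 1990s: TFP = 3.4 − 5.375 − 0.528 + 0.297 = -2.206%.
The 2000s: TFP = 3.5 − 0.774 − 1.872 − 0.891 = -0.037%.
Difference = -2.206 − (-0.037) = -2.169 pp.

-2.17 percentage points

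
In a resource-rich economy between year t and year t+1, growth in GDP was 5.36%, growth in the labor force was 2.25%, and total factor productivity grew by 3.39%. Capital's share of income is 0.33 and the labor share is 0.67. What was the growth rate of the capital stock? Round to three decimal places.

Labor's share = 1 − 0.33 = 0.67.
gY = gA + 0.67×2.25 + 0.33×g.
0.33×g = 5.36 − 3.39 − 1.5075 = 0.4625.
g = 0.4625 / 0.33 = 1.40152%.

The capital stock grew 1.402%.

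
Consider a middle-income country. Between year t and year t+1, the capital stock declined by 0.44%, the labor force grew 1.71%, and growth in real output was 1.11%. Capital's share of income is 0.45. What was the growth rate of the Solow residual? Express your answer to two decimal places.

Labor's share = 1 − 0.45 = 0.55.
The capital stock: 0.45 × (-0.44) = -0.198 pp.
The labor force: 0.55 × 1.71 = 0.9405 pp.
TFP growth = 1.11 − 0.7425 = 0.3675%.

0.37%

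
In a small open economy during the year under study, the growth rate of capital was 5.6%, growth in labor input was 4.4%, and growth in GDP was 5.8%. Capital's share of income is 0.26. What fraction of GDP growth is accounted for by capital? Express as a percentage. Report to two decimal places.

Capital accounted for 25.10% of growth.

Capital contributed 0.26 × 5.6 = 1.456 pp.
Share of growth = 1.456 / 5.8 × 100 = 25.1034%.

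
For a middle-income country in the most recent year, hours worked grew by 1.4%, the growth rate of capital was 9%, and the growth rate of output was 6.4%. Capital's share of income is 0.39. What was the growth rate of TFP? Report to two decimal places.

TFP growth was 2.04%.

Labor's share = 1 − 0.39 = 0.61.
Capital: 0.39 × 9 = 3.51 pp.
Hours worked: 0.61 × 1.4 = 0.854 pp.
TFP growth = 6.4 − 4.364 = 2.036%.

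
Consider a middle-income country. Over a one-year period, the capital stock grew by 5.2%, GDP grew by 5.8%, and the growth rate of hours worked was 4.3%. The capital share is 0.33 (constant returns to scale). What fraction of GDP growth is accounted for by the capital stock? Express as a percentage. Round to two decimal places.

The capital stock accounted for 29.59% of growth.

The capital stock contributed 0.33 × 5.2 = 1.716 pp.
Share of growth = 1.716 / 5.8 × 100 = 29.5862%.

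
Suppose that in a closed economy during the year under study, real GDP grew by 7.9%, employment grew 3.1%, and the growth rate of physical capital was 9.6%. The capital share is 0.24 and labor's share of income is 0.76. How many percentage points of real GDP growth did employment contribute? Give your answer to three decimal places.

Labor's share = 1 − 0.24 = 0.76.
Contribution = share × growth = 0.76 × 3.1 = 2.356 pp.

2.356 percentage points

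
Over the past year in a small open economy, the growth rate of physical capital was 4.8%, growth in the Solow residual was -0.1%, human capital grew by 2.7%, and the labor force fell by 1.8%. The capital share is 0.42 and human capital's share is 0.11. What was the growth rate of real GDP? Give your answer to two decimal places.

Labor's share = 1 − 0.42 − 0.11 = 0.47.
Physical capital: 0.42 × 4.8 = 2.016 pp.
Human capital: 0.11 × 2.7 = 0.297 pp.
The labor force: 0.47 × (-1.8) = -0.846 pp.
Output growth = -0.1 + 1.467 = 1.367%.

1.37%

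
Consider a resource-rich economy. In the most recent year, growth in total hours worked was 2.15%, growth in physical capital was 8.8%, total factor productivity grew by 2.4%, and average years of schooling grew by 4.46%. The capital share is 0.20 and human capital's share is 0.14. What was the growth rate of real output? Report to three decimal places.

6.203%

Labor's share = 1 − 0.2 − 0.14 = 0.66.
Physical capital: 0.2 × 8.8 = 1.76 pp.
Average years of schooling: 0.14 × 4.46 = 0.6244 pp.
Total hours worked: 0.66 × 2.15 = 1.419 pp.
Output growth = 2.4 + 3.8034 = 6.2034%.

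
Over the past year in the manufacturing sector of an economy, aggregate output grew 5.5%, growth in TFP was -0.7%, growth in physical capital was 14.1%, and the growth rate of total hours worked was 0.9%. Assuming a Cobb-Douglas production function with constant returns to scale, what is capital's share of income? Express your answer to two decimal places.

α = 0.40

gY = gA + α·gK + (1−α)·gL, so gY − gA − gL = α(gK − gL).
5.5 + 0.7 − 0.9 = α × (14.1 − 0.9).
5.3 = 13.2 α, so α = 0.4015.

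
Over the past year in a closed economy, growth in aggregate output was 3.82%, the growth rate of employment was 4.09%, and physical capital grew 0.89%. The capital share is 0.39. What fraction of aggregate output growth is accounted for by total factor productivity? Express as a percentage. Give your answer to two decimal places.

25.60%

Labor's share = 1 − 0.39 = 0.61.
Physical capital: 0.39 × 0.89 = 0.3471 pp.
Employment: 0.61 × 4.09 = 2.4949 pp.
TFP growth = 3.82 − 2.842 = 0.978%.
TFP share of growth = 0.978 / 3.82 × 100 = 25.6021%.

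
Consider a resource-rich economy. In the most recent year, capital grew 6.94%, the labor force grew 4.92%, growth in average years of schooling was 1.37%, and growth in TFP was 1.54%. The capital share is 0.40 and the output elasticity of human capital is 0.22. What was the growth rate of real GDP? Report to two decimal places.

Labor's share = 1 − 0.4 − 0.22 = 0.38.
Capital: 0.4 × 6.94 = 2.776 pp.
Average years of schooling: 0.22 × 1.37 = 0.3014 pp.
The labor force: 0.38 × 4.92 = 1.8696 pp.
Output growth = 1.54 + 4.947 = 6.487%.

6.49%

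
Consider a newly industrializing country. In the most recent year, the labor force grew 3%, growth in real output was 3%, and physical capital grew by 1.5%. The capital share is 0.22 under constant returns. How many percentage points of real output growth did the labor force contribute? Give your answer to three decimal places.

Labor's share = 1 − 0.22 = 0.78.
Contribution = share × growth = 0.78 × 3 = 2.34 pp.

2.340 percentage points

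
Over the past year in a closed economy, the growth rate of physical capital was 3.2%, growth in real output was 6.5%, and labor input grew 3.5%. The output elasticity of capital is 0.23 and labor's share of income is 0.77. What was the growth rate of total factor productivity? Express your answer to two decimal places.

Labor's share = 1 − 0.23 = 0.77.
Physical capital: 0.23 × 3.2 = 0.736 pp.
Labor input: 0.77 × 3.5 = 2.695 pp.
TFP growth = 6.5 − 3.431 = 3.069%.

3.07%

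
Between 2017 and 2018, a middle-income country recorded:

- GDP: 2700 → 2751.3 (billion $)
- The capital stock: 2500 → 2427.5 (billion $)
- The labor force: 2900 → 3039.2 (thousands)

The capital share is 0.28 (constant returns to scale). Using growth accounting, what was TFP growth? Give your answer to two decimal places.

-0.74%

GDP growth = (2751.3 − 2700) / 2700 = 1.9%.
The capital stock growth = (2427.5 − 2500) / 2500 = -2.9%.
The labor force growth = (3039.2 − 2900) / 2900 = 4.8%.
Labor's share = 1 − 0.28 = 0.72.
The capital stock: 0.28 × (-2.9) = -0.812 pp.
The labor force: 0.72 × 4.8 = 3.456 pp.
TFP growth = 1.9 − 2.644 = -0.744%.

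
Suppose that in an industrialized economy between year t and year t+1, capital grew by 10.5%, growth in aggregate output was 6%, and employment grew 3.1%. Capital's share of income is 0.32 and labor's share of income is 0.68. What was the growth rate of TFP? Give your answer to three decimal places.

TFP grew 0.532%.

Labor's share = 1 − 0.32 = 0.68.
Capital: 0.32 × 10.5 = 3.36 pp.
Employment: 0.68 × 3.1 = 2.108 pp.
TFP growth = 6 − 5.468 = 0.532%.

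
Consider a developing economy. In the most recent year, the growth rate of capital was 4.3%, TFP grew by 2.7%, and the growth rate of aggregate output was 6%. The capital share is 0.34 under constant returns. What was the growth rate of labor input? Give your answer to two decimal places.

Labor input growth was 2.78%.

Labor's share = 1 − 0.34 = 0.66.
gY = gA + 0.34×4.3 + 0.66×g.
0.66×g = 6 − 2.7 − 1.462 = 1.838.
g = 1.838 / 0.66 = 2.7848%.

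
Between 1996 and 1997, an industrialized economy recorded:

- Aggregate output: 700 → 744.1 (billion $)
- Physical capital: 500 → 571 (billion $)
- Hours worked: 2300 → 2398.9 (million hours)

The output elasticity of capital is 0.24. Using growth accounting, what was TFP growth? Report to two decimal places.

-0.38%

Aggregate output growth = (744.1 − 700) / 700 = 6.3%.
Physical capital growth = (571 − 500) / 500 = 14.2%.
Hours worked growth = (2398.9 − 2300) / 2300 = 4.3%.
Labor's share = 1 − 0.24 = 0.76.
Physical capital: 0.24 × 14.2 = 3.408 pp.
Hours worked: 0.76 × 4.3 = 3.268 pp.
TFP growth = 6.3 − 6.676 = -0.376%.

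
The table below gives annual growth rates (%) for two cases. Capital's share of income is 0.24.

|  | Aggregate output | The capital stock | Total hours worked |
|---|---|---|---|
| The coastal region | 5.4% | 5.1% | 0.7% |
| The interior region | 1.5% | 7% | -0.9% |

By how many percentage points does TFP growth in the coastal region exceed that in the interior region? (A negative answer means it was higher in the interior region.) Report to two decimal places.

3.14 percentage points

Labor's share = 1 − 0.24 = 0.76.
The coastal region: TFP = 5.4 − 1.224 − 0.532 = 3.644%.
The interior region: TFP = 1.5 − 1.68 + 0.684 = 0.504%.
Difference = 3.644 − (0.504) = 3.14 pp.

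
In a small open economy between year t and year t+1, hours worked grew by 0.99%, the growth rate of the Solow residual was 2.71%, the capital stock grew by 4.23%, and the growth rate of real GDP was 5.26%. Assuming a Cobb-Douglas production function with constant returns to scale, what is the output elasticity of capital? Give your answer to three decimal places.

gY = gA + α·gK + (1−α)·gL, so gY − gA − gL = α(gK − gL).
5.26 − 2.71 − 0.99 = α × (4.23 − 0.99).
1.56 = 3.24 α, so α = 0.48148.

α = 0.481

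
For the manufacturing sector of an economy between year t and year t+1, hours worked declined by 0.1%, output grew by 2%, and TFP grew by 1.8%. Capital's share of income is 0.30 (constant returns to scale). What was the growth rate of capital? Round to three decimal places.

Labor's share = 1 − 0.3 = 0.7.
gY = gA + 0.7×(-0.1) + 0.3×g.
0.3×g = 2 − 1.8 + 0.07 = 0.27.
g = 0.27 / 0.3 = 0.9%.

0.900%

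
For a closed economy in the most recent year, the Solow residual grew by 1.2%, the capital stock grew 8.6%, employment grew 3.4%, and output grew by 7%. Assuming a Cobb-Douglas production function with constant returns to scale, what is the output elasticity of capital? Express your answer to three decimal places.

0.462

gY = gA + α·gK + (1−α)·gL, so gY − gA − gL = α(gK − gL).
7 − 1.2 − 3.4 = α × (8.6 − 3.4).
2.4 = 5.2 α, so α = 0.46154.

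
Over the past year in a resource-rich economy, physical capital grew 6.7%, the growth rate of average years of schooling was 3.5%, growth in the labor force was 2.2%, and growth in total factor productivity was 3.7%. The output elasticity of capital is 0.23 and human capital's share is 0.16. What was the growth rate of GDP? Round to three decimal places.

Labor's share = 1 − 0.23 − 0.16 = 0.61.
Physical capital: 0.23 × 6.7 = 1.541 pp.
Average years of schooling: 0.16 × 3.5 = 0.56 pp.
The labor force: 0.61 × 2.2 = 1.342 pp.
Output growth = 3.7 + 3.443 = 7.143%.

7.143%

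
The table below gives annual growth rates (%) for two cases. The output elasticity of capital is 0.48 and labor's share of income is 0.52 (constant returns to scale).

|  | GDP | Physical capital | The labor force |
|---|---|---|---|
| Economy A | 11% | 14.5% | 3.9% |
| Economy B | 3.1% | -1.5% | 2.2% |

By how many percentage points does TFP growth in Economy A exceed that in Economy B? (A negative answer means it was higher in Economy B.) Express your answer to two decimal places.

-0.66 percentage points

Labor's share = 1 − 0.48 = 0.52.
Economy A: TFP = 11 − 6.96 − 2.028 = 2.012%.
Economy B: TFP = 3.1 + 0.72 − 1.144 = 2.676%.
Difference = 2.012 − (2.676) = -0.664 pp.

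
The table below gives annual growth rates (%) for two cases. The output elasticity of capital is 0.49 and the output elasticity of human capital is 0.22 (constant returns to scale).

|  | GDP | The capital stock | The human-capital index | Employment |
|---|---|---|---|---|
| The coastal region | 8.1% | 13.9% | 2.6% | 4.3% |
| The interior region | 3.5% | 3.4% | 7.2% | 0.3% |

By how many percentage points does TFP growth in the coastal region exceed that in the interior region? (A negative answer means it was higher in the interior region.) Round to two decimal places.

Labor's share = 1 − 0.49 − 0.22 = 0.29.
The coastal region: TFP = 8.1 − 6.811 − 0.572 − 1.247 = -0.53%.
The interior region: TFP = 3.5 − 1.666 − 1.584 − 0.087 = 0.163%.
Difference = -0.53 − (0.163) = -0.693 pp.

-0.69 percentage points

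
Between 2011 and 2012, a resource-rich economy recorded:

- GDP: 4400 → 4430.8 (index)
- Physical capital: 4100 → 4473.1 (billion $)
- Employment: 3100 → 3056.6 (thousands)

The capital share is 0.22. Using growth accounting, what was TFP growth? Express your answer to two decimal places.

-0.21%

GDP growth = (4430.8 − 4400) / 4400 = 0.7%.
Physical capital growth = (4473.1 − 4100) / 4100 = 9.1%.
Employment growth = (3056.6 − 3100) / 3100 = -1.4%.
Labor's share = 1 − 0.22 = 0.78.
Physical capital: 0.22 × 9.1 = 2.002 pp.
Employment: 0.78 × (-1.4) = -1.092 pp.
TFP growth = 0.7 − 0.91 = -0.21%.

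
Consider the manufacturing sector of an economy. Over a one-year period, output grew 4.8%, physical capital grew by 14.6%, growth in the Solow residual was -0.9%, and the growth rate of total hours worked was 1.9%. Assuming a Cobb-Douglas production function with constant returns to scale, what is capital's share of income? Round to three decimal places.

gY = gA + α·gK + (1−α)·gL, so gY − gA − gL = α(gK − gL).
4.8 + 0.9 − 1.9 = α × (14.6 − 1.9).
3.8 = 12.7 α, so α = 0.29921.

0.299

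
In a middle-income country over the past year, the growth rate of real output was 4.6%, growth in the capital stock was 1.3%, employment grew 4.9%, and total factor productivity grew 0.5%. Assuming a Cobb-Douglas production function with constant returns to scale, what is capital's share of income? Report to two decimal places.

gY = gA + α·gK + (1−α)·gL, so gY − gA − gL = α(gK − gL).
4.6 − 0.5 − 4.9 = α × (1.3 − 4.9).
-0.8 = -3.6 α, so α = 0.2222.

0.22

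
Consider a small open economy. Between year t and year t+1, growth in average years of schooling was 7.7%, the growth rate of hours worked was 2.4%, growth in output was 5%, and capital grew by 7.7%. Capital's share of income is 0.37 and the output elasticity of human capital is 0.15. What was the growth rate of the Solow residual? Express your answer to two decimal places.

-0.16%

Labor's share = 1 − 0.37 − 0.15 = 0.48.
Capital: 0.37 × 7.7 = 2.849 pp.
Average years of schooling: 0.15 × 7.7 = 1.155 pp.
Hours worked: 0.48 × 2.4 = 1.152 pp.
TFP growth = 5 − 5.156 = -0.156%.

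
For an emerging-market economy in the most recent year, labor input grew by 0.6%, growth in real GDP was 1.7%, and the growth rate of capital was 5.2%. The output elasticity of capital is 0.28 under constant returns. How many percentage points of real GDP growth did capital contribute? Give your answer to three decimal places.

Contribution = share × growth = 0.28 × 5.2 = 1.456 pp.

1.456 percentage points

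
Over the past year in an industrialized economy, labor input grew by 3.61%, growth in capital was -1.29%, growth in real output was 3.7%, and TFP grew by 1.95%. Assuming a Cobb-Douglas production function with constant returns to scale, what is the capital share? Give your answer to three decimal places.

The capital share is 0.380.

gY = gA + α·gK + (1−α)·gL, so gY − gA − gL = α(gK − gL).
3.7 − 1.95 − 3.61 = α × (-1.29 − 3.61).
-1.86 = -4.9 α, so α = 0.37959.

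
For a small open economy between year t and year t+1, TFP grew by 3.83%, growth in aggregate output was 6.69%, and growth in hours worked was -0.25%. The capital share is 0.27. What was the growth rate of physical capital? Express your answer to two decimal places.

Labor's share = 1 − 0.27 = 0.73.
gY = gA + 0.73×(-0.25) + 0.27×g.
0.27×g = 6.69 − 3.83 + 0.1825 = 3.0425.
g = 3.0425 / 0.27 = 11.2685%.

11.27%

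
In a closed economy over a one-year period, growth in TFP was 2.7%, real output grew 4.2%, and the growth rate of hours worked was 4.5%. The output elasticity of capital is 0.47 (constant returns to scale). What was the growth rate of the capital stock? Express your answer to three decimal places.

Labor's share = 1 − 0.47 = 0.53.
gY = gA + 0.53×4.5 + 0.47×g.
0.47×g = 4.2 − 2.7 − 2.385 = -0.885.
g = -0.885 / 0.47 = -1.88298%.

-1.883%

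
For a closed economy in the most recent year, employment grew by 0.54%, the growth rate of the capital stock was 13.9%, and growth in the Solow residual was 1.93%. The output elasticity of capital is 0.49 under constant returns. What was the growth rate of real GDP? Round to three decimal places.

9.016%

Labor's share = 1 − 0.49 = 0.51.
The capital stock: 0.49 × 13.9 = 6.811 pp.
Employment: 0.51 × 0.54 = 0.2754 pp.
Output growth = 1.93 + 7.0864 = 9.0164%.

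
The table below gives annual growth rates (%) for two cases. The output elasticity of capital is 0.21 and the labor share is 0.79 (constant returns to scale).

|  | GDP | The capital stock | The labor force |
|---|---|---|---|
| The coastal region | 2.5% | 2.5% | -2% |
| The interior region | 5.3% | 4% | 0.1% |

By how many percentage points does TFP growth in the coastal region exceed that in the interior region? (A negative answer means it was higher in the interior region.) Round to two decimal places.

-0.83 percentage points

Labor's share = 1 − 0.21 = 0.79.
The coastal region: TFP = 2.5 − 0.525 + 1.58 = 3.555%.
The interior region: TFP = 5.3 − 0.84 − 0.079 = 4.381%.
Difference = 3.555 − (4.381) = -0.826 pp.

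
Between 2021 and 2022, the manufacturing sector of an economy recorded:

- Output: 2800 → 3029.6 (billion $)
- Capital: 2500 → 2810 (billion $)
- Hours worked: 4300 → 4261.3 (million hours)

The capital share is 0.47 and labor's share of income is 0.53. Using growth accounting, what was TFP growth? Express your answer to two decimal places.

2.85%

Output growth = (3029.6 − 2800) / 2800 = 8.2%.
Capital growth = (2810 − 2500) / 2500 = 12.4%.
Hours worked growth = (4261.3 − 4300) / 4300 = -0.9%.
Labor's share = 1 − 0.47 = 0.53.
Capital: 0.47 × 12.4 = 5.828 pp.
Hours worked: 0.53 × (-0.9) = -0.477 pp.
TFP growth = 8.2 − 5.351 = 2.849%.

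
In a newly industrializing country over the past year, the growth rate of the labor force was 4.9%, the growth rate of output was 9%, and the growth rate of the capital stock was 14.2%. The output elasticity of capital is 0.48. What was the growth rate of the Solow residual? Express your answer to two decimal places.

-0.36%

Labor's share = 1 − 0.48 = 0.52.
The capital stock: 0.48 × 14.2 = 6.816 pp.
The labor force: 0.52 × 4.9 = 2.548 pp.
TFP growth = 9 − 9.364 = -0.364%.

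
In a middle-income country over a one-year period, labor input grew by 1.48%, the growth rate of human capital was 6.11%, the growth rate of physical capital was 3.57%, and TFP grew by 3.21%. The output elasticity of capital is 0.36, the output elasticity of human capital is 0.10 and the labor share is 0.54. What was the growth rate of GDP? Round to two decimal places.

Labor's share = 1 − 0.36 − 0.1 = 0.54.
Physical capital: 0.36 × 3.57 = 1.2852 pp.
Human capital: 0.1 × 6.11 = 0.611 pp.
Labor input: 0.54 × 1.48 = 0.7992 pp.
Output growth = 3.21 + 2.6954 = 5.9054%.

GDP growth was 5.91%.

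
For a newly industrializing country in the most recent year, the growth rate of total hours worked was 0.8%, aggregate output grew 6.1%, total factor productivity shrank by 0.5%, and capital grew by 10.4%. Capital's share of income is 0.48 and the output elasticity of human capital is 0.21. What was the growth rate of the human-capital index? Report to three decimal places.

Labor's share = 1 − 0.48 − 0.21 = 0.31.
gY = gA + 0.48×10.4 + 0.31×0.8 + 0.21×g.
0.21×g = 6.1 + 0.5 − 5.24 = 1.36.
g = 1.36 / 0.21 = 6.47619%.

The human-capital index growth was 6.476%.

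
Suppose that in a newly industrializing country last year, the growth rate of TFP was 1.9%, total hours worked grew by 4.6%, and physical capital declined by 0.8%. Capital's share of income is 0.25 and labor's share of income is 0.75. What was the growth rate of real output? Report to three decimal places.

Labor's share = 1 − 0.25 = 0.75.
Physical capital: 0.25 × (-0.8) = -0.2 pp.
Total hours worked: 0.75 × 4.6 = 3.45 pp.
Output growth = 1.9 + 3.25 = 5.15%.

5.150%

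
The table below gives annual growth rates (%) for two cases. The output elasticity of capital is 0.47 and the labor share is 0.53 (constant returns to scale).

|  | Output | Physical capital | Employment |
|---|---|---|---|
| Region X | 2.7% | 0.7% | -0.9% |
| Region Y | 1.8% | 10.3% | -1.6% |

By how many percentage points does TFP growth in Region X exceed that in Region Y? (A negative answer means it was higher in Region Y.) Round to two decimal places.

5.04 percentage points

Labor's share = 1 − 0.47 = 0.53.
Region X: TFP = 2.7 − 0.329 + 0.477 = 2.848%.
Region Y: TFP = 1.8 − 4.841 + 0.848 = -2.193%.
Difference = 2.848 − (-2.193) = 5.041 pp.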